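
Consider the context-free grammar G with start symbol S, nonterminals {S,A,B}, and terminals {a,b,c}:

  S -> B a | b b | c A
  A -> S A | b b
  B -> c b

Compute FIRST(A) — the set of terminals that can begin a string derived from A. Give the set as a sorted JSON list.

FIRST sets, iterate to fixpoint:
[1]
  A via A→b b: +{b}
  B via B→c b: +{c}
  S via S→B a: +{c}
  S via S→b b: +{b}
  FIRST(S)={b,c}  FIRST(A)={b}  FIRST(B)={c}
[2]
  A via A→S A: +{c}
  FIRST(S)={b,c}  FIRST(A)={b,c}  FIRST(B)={c}
[3] (no change)
  FIRST(S)={b,c}  FIRST(A)={b,c}  FIRST(B)={c}

FIRST(A) = ["b", "c"]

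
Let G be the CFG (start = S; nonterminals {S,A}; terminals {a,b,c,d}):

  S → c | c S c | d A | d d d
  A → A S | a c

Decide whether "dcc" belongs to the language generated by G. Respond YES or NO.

CNF form of G:
  S -> T1 X3 | T2 A | T2 X4 | c
  A -> A S | T0 T1
  T0 -> a
  T1 -> c
  T2 -> d
  X3 -> S T1
  X4 -> T2 T2

Fill CYK table bottom-up:
  [0..0]={T2}  "d"  orig:{}
  [1..1]={S,T1}  "c"  orig:{S}
  [2..2]={S,T1}  "c"  orig:{S}
  [0..1]=∅  "dc"
  [1..2]={X3}  "cc"  orig:{}
  [0..2]=∅  "dcc"

S ∉ T[0,2] ⇒ NO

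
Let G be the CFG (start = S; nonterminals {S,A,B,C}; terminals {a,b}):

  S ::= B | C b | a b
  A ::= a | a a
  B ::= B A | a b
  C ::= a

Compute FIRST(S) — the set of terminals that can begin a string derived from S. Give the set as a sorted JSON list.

Compute FIRST by fixpoint:
[1]
  A via A→a: +{a}
  B via B→a b: +{a}
  C via C→a: +{a}
  S via S→B: +{a}
  S: {a}  A: {a}  B: {a}  C: {a}
[2] (stable)
  S: {a}  A: {a}  B: {a}  C: {a}

FIRST(S) = ["a"]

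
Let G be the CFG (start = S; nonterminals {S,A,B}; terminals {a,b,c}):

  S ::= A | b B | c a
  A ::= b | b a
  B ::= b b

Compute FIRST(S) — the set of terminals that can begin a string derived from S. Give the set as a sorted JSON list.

Compute FIRST by fixpoint:
[1]
  A via A→b: +{b}
  B via B→b b: +{b}
  S via S→A: +{b}
  S via S→c a: +{c}
  S: {b,c}  A: {b}  B: {b}
[2] done
  S: {b,c}  A: {b}  B: {b}

FIRST(S) = ["b", "c"]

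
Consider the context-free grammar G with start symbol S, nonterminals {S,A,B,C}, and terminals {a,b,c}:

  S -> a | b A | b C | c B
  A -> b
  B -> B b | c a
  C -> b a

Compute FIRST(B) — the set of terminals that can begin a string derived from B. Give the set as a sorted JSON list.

FIRST iteration:
[1]
  A via A→b: +{b}
  B via B→c a: +{c}
  C via C→b a: +{b}
  S via S→a: +{a}
  S via S→b A: +{b}
  S via S→c B: +{c}
  FIRST[S]={a,b,c}  FIRST[A]={b}  FIRST[B]={c}  FIRST[C]={b}
[2] — fixpoint
  FIRST[S]={a,b,c}  FIRST[A]={b}  FIRST[B]={c}  FIRST[C]={b}

FIRST(B) = ["c"]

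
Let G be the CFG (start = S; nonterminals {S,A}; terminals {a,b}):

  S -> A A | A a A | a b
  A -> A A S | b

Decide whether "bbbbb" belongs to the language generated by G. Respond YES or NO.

Convert to CNF:
  S -> A A | A X3 | T0 T1
  A -> A X2 | b
  T0 -> a
  T1 -> b
  X2 -> A S
  X3 -> T0 A

Fill CYK table bottom-up:
  cell(0,0) b: {A,T1}  orig:{A}
  cell(1,1) b: {A,T1}  orig:{A}
  cell(2,2) b: {A,T1}  orig:{A}
  cell(3,3) b: {A,T1}  orig:{A}
  cell(4,4) b: {A,T1}  orig:{A}
  cell(0,1) bb: {S}
  cell(1,2) bb: {S}
  cell(2,3) bb: {S}
  cell(3,4) bb: {S}
  cell(0,2) bbb: {X2}  orig:{}
  cell(1,3) bbb: {X2}  orig:{}
  cell(2,4) bbb: {X2}  orig:{}
  cell(0,3) bbbb: {A}
  cell(1,4) bbbb: {A}
  cell(0,4) bbbbb: {S}

S ∈ T[0,4] ⇒ YES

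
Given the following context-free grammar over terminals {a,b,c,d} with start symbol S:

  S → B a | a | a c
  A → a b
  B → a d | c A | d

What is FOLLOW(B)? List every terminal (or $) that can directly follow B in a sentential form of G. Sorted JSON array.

FIRST iteration:
[1]
  A via A→a b: +{a}
  B via B→a d: +{a}
  B via B→c A: +{c}
  B via B→d: +{d}
  S via S→B a: +{a,c,d}
  FIRST(S)={a,c,d}  FIRST(A)={a}  FIRST(B)={a,c,d}
[2] — fixpoint
  FIRST(S)={a,c,d}  FIRST(A)={a}  FIRST(B)={a,c,d}

Compute FOLLOW by fixpoint:
seed FOLLOW(S) with $
iter 1:
  S→B a: FOLLOW(B) ⊇ FIRST(a) = {a}; new: +{a}
  FOLLOW(S)={$}  FOLLOW(A)={}  FOLLOW(B)={a}
iter 2:
  B→c A: FOLLOW(A) ⊇ FOLLOW(B) ⊇ {a}; new: +{a}
  FOLLOW(S)={$}  FOLLOW(A)={a}  FOLLOW(B)={a}
iter 3: (no change)
  FOLLOW(S)={$}  FOLLOW(A)={a}  FOLLOW(B)={a}

FOLLOW(B) = ["a"]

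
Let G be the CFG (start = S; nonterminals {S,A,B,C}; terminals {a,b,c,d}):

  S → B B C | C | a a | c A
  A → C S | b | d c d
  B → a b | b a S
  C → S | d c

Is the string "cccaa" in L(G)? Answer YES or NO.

CNF form of G:
  S -> B X7 | T0 T1 | T1 A | T2 T2
  A -> C S | T0 X4 | b
  B -> T2 T3 | T3 X5
  C -> B X6 | T0 T1 | T1 A | T2 T2
  T0 -> d
  T1 -> c
  T2 -> a
  T3 -> b
  X4 -> T1 T0
  X5 -> T2 S
  X6 -> B C
  X7 -> B C

CYK fill:
  cell(0,0) c: {T1}  orig:{}
  cell(1,1) c: {T1}  orig:{}
  cell(2,2) c: {T1}  orig:{}
  cell(3,3) a: {T2}  orig:{}
  cell(4,4) a: {T2}  orig:{}
  cell(0,1) cc: ∅
  cell(1,2) cc: ∅
  cell(2,3) ca: ∅
  cell(3,4) aa: {C,S}
  cell(0,2) ccc: ∅
  cell(1,3) cca: ∅
  cell(2,4) caa: ∅
  cell(0,3) ccca: ∅
  cell(1,4) ccaa: ∅
  cell(0,4) cccaa: ∅

S ∉ T[0,4] ⇒ NO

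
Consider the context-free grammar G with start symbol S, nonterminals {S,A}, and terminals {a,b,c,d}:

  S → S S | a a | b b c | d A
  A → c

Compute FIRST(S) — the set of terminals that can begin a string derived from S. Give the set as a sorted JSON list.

Compute FIRST by fixpoint:
pass 1:
  A via A→c: +{c}
  S via S→a a: +{a}
  S via S→b b c: +{b}
  S via S→d A: +{d}
  S: {a,b,d}  A: {c}
pass 2: — fixpoint
  S: {a,b,d}  A: {c}

FIRST(S) = ["a", "b", "d"]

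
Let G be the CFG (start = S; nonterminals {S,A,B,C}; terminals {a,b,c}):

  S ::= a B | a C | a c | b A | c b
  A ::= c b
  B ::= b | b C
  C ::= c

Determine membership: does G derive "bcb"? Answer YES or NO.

Convert to CNF:
  S -> T0 T1 | T1 A | T2 B | T2 C | T2 T0
  A -> T0 T1
  B -> T1 C | b
  C -> c
  T0 -> c
  T1 -> b
  T2 -> a

CYK table (by increasing span):
  T[0,0] 'b' = {B,T1}  orig:{B}
  T[1,1] 'c' = {C,T0}  orig:{C}
  T[2,2] 'b' = {B,T1}  orig:{B}
  T[0,1] 'bc' = {B}
  T[1,2] 'cb' = {A,S}
  T[0,2] 'bcb' = {S}

S ∈ T[0,2] ⇒ YES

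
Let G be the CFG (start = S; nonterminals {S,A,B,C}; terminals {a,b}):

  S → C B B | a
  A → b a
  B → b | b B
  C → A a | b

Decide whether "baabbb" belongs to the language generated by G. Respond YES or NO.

Convert to CNF:
  S -> C X2 | a
  A -> T0 T1
  B -> T0 B | b
  C -> A T1 | b
  T0 -> b
  T1 -> a
  X2 -> B B

CYK fill:
  cell(0,0) b: {B,C,T0}  orig:{B,C}
  cell(1,1) a: {S,T1}  orig:{S}
  cell(2,2) a: {S,T1}  orig:{S}
  cell(3,3) b: {B,C,T0}  orig:{B,C}
  cell(4,4) b: {B,C,T0}  orig:{B,C}
  cell(5,5) b: {B,C,T0}  orig:{B,C}
  cell(0,1) ba: {A}
  cell(1,2) aa: ∅
  cell(2,3) ab: ∅
  cell(3,4) bb: {B,X2}  orig:{B}
  cell(4,5) bb: {B,X2}  orig:{B}
  cell(0,2) baa: {C}
  cell(1,3) aab: ∅
  cell(2,4) abb: ∅
  cell(3,5) bbb: {B,S,X2}  orig:{B,S}
  cell(0,3) baab: ∅
  cell(1,4) aabb: ∅
  cell(2,5) abbb: ∅
  cell(0,4) baabb: {S}
  cell(1,5) aabbb: ∅
  cell(0,5) baabbb: {S}

S ∈ T[0,5] ⇒ YES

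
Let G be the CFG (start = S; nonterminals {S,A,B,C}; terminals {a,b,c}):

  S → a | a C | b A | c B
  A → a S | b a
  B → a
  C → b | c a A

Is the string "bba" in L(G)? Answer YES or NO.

Convert to CNF:
  S -> T0 C | T1 A | T2 B | a
  A -> T0 S | T1 T0
  B -> a
  C -> T2 X3 | b
  T0 -> a
  T1 -> b
  T2 -> c
  X3 -> T0 A

CYK table (by increasing span):
  T[0,0] 'b' = {C,T1}  orig:{C}
  T[1,1] 'b' = {C,T1}  orig:{C}
  T[2,2] 'a' = {B,S,T0}  orig:{B,S}
  T[0,1] 'bb' = ∅
  T[1,2] 'ba' = {A}
  T[0,2] 'bba' = {S}

S ∈ T[0,2] ⇒ YES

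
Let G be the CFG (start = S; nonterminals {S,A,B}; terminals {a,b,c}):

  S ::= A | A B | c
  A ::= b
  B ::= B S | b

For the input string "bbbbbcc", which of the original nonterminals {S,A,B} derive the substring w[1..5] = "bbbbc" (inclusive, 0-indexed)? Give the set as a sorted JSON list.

CNF form of G:
  S -> A B | b | c
  A -> b
  B -> B S | b

CYK fill (cells [i..j] with 1 ≤ i ≤ j ≤ 5 only):
  T[1,1] 'b' = {A,B,S}
  T[2,2] 'b' = {A,B,S}
  T[3,3] 'b' = {A,B,S}
  T[4,4] 'b' = {A,B,S}
  T[5,5] 'c' = {S}
  T[1,2] 'bb' = {B,S}
  T[2,3] 'bb' = {B,S}
  T[3,4] 'bb' = {B,S}
  T[4,5] 'bc' = {B}
  T[1,3] 'bbb' = {B,S}
  T[2,4] 'bbb' = {B,S}
  T[3,5] 'bbc' = {B,S}
  T[1,4] 'bbbb' = {B,S}
  T[2,5] 'bbbc' = {B,S}
  T[1,5] 'bbbbc' = {B,S}

Original NTs in T[1,5] deriving "bbbbc": ["B", "S"]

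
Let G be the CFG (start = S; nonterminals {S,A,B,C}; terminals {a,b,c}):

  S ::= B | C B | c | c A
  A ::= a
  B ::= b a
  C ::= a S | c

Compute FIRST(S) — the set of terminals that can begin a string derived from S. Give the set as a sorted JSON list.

Compute FIRST by fixpoint:
iter 1:
  A via A→a: +{a}
  B via B→b a: +{b}
  C via C→a S: +{a}
  C via C→c: +{c}
  S via S→B: +{b}
  S via S→C B: +{a,c}
  S: {a,b,c}  A: {a}  B: {b}  C: {a,c}
iter 2: (stable)
  S: {a,b,c}  A: {a}  B: {b}  C: {a,c}

FIRST(S) = ["a", "b", "c"]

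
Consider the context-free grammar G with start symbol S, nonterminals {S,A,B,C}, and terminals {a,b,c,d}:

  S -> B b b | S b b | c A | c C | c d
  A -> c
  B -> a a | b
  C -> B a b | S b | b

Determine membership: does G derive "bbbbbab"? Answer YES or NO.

Convert to CNF:
  S -> B X5 | S X6 | T2 A | T2 C | T2 T3
  A -> c
  B -> T0 T0 | b
  C -> B X4 | S T1 | b
  T0 -> a
  T1 -> b
  T2 -> c
  T3 -> d
  X4 -> T0 T1
  X5 -> T1 T1
  X6 -> T1 T1

Fill CYK table bottom-up:
  T[0,0] 'b' = {B,C,T1}  orig:{B,C}
  T[1,1] 'b' = {B,C,T1}  orig:{B,C}
  T[2,2] 'b' = {B,C,T1}  orig:{B,C}
  T[3,3] 'b' = {B,C,T1}  orig:{B,C}
  T[4,4] 'b' = {B,C,T1}  orig:{B,C}
  T[5,5] 'a' = {T0}  orig:{}
  T[6,6] 'b' = {B,C,T1}  orig:{B,C}
  T[0,1] 'bb' = {X5,X6}  orig:{}
  T[1,2] 'bb' = {X5,X6}  orig:{}
  T[2,3] 'bb' = {X5,X6}  orig:{}
  T[3,4] 'bb' = {X5,X6}  orig:{}
  T[4,5] 'ba' = ∅
  T[5,6] 'ab' = {X4}  orig:{}
  T[0,2] 'bbb' = {S}
  T[1,3] 'bbb' = {S}
  T[2,4] 'bbb' = {S}
  T[3,5] 'bba' = ∅
  T[4,6] 'bab' = {C}
  T[0,3] 'bbbb' = {C}
  T[1,4] 'bbbb' = {C}
  T[2,5] 'bbba' = ∅
  T[3,6] 'bbab' = ∅
  T[0,4] 'bbbbb' = {S}
  T[1,5] 'bbbba' = ∅
  T[2,6] 'bbbab' = ∅
  T[0,5] 'bbbbba' = ∅
  T[1,6] 'bbbbab' = ∅
  T[0,6] 'bbbbbab' = ∅

S ∉ T[0,6] ⇒ NO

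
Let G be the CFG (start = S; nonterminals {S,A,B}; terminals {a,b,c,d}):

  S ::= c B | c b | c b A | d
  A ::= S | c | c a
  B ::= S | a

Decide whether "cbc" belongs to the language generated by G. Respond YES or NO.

CNF form of G:
  S -> T0 B | T0 T2 | T0 X5 | d
  A -> T0 B | T0 T1 | T0 T2 | T0 X3 | c | d
  B -> T0 B | T0 T2 | T0 X4 | a | d
  T0 -> c
  T1 -> a
  T2 -> b
  X3 -> T2 A
  X4 -> T2 A
  X5 -> T2 A

Fill CYK table bottom-up:
  [0..0]={A,T0}  "c"  orig:{A}
  [1..1]={T2}  "b"  orig:{}
  [2..2]={A,T0}  "c"  orig:{A}
  [0..1]={A,B,S}  "cb"
  [1..2]={X3,X4,X5}  "bc"  orig:{}
  [0..2]={A,B,S}  "cbc"

S ∈ T[0,2] ⇒ YES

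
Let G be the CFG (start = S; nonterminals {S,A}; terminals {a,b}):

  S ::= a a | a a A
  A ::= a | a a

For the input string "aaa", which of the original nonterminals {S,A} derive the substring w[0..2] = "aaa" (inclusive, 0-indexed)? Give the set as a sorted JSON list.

CNF form of G:
  S -> T0 T0 | T0 X1
  A -> T0 T0 | a
  T0 -> a
  X1 -> T0 A

Fill CYK table bottom-up (cells [i..j] with 0 ≤ i ≤ j ≤ 2 only):
  T[0,0] 'a' = {A,T0}  orig:{A}
  T[1,1] 'a' = {A,T0}  orig:{A}
  T[2,2] 'a' = {A,T0}  orig:{A}
  T[0,1] 'aa' = {A,S,X1}  orig:{A,S}
  T[1,2] 'aa' = {A,S,X1}  orig:{A,S}
  T[0,2] 'aaa' = {S,X1}  orig:{S}

Original NTs in T[0,2] deriving "aaa": ["S"]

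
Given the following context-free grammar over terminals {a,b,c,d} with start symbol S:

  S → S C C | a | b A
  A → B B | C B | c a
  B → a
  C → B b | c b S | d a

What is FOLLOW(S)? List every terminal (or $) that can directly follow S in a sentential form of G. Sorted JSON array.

FIRST sets, iterate to fixpoint:
iter 1:
  A via A→c a: +{c}
  B via B→a: +{a}
  C via C→B b: +{a}
  C via C→c b S: +{c}
  C via C→d a: +{d}
  S via S→a: +{a}
  S via S→b A: +{b}
  FIRST(S)={a,b}  FIRST(A)={c}  FIRST(B)={a}  FIRST(C)={a,c,d}
iter 2:
  A via A→B B: +{a}
  A via A→C B: +{d}
  FIRST(S)={a,b}  FIRST(A)={a,c,d}  FIRST(B)={a}  FIRST(C)={a,c,d}
iter 3: (stable)
  FIRST(S)={a,b}  FIRST(A)={a,c,d}  FIRST(B)={a}  FIRST(C)={a,c,d}

FOLLOW sets:
seed FOLLOW(S) with $
round 1:
  A→B B: FOLLOW(B) ⊇ FIRST(B) = {a}; new: +{a}
  A→C B: FOLLOW(C) ⊇ FIRST(B) = {a}; new: +{a}
  C→B b: FOLLOW(B) ⊇ FIRST(b) = {b}; new: +{b}
  C→c b S: FOLLOW(S) ⊇ FOLLOW(C) ⊇ {a}; new: +{a}
  S→S C C: FOLLOW(S) ⊇ FIRST(C) = {a,c,d}; new: +{c,d}
  S→S C C: FOLLOW(C) ⊇ FIRST(C) = {a,c,d}; new: +{c,d}
  S→S C C: FOLLOW(C) ⊇ FOLLOW(S) ⊇ {$,a,c,d}; new: +{$}
  S→b A: FOLLOW(A) ⊇ FOLLOW(S) ⊇ {$,a,c,d}; new: +{$,a,c,d}
  S: {$,a,c,d}  A: {$,a,c,d}  B: {a,b}  C: {$,a,c,d}
round 2:
  A→B B: FOLLOW(B) ⊇ FOLLOW(A) ⊇ {$,a,c,d}; new: +{$,c,d}
  S: {$,a,c,d}  A: {$,a,c,d}  B: {$,a,b,c,d}  C: {$,a,c,d}
round 3: — fixpoint
  S: {$,a,c,d}  A: {$,a,c,d}  B: {$,a,b,c,d}  C: {$,a,c,d}

FOLLOW(S) = ["$", "a", "c", "d"]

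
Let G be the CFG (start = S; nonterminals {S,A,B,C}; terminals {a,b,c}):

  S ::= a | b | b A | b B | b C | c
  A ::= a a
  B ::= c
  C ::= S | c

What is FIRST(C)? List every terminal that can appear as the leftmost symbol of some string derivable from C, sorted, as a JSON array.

Compute FIRST by fixpoint:
round 1:
  A via A→a a: +{a}
  B via B→c: +{c}
  C via C→c: +{c}
  S via S→a: +{a}
  S via S→b: +{b}
  S via S→c: +{c}
  FIRST[S]={a,b,c}  FIRST[A]={a}  FIRST[B]={c}  FIRST[C]={c}
round 2:
  C via C→S: +{a,b}
  FIRST[S]={a,b,c}  FIRST[A]={a}  FIRST[B]={c}  FIRST[C]={a,b,c}
round 3: — fixpoint
  FIRST[S]={a,b,c}  FIRST[A]={a}  FIRST[B]={c}  FIRST[C]={a,b,c}

FIRST(C) = ["a", "b", "c"]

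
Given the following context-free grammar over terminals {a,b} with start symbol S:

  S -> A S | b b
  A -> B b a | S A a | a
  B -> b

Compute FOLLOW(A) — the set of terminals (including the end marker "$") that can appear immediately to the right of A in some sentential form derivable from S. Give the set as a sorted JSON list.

FIRST iteration:
[1]
  A via A→a: +{a}
  B via B→b: +{b}
  S via S→A S: +{a}
  S via S→b b: +{b}
  FIRST[S]={a,b}  FIRST[A]={a}  FIRST[B]={b}
[2]
  A via A→B b a: +{b}
  FIRST[S]={a,b}  FIRST[A]={a,b}  FIRST[B]={b}
[3] done
  FIRST[S]={a,b}  FIRST[A]={a,b}  FIRST[B]={b}

FOLLOW sets:
FOLLOW(S) := {$}
round 1:
  A→B b a: FOLLOW(B) ⊇ FIRST(b) = {b}; new: +{b}
  A→S A a: FOLLOW(S) ⊇ FIRST(A) = {a,b}; new: +{a,b}
  A→S A a: FOLLOW(A) ⊇ FIRST(a) = {a}; new: +{a}
  S→A S: FOLLOW(A) ⊇ FIRST(S) = {a,b}; new: +{b}
  S: {$,a,b}  A: {a,b}  B: {b}
round 2: — fixpoint
  S: {$,a,b}  A: {a,b}  B: {b}

FOLLOW(A) = ["a", "b"]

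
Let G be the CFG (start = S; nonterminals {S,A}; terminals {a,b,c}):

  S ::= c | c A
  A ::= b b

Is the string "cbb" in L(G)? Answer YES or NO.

Convert to CNF:
  S -> T1 A | c
  A -> T0 T0
  T0 -> b
  T1 -> c

CYK fill:
  cell(0,0) c: {S,T1}  orig:{S}
  cell(1,1) b: {T0}  orig:{}
  cell(2,2) b: {T0}  orig:{}
  cell(0,1) cb: ∅
  cell(1,2) bb: {A}
  cell(0,2) cbb: {S}

S ∈ T[0,2] ⇒ YES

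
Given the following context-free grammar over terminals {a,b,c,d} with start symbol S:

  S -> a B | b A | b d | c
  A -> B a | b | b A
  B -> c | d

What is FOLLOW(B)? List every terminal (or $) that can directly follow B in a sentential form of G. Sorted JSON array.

Compute FIRST by fixpoint:
round 1:
  A via A→b: +{b}
  B via B→c: +{c}
  B via B→d: +{d}
  S via S→a B: +{a}
  S via S→b A: +{b}
  S via S→c: +{c}
  S: {a,b,c}  A: {b}  B: {c,d}
round 2:
  A via A→B a: +{c,d}
  S: {a,b,c}  A: {b,c,d}  B: {c,d}
round 3: — fixpoint
  S: {a,b,c}  A: {b,c,d}  B: {c,d}

FOLLOW iteration:
initialize: $ ∈ FOLLOW(S)
iter 1:
  A→B a: FOLLOW(B) ⊇ FIRST(a) = {a}; new: +{a}
  S→a B: FOLLOW(B) ⊇ FOLLOW(S) ⊇ {$}; new: +{$}
  S→b A: FOLLOW(A) ⊇ FOLLOW(S) ⊇ {$}; new: +{$}
  FOLLOW[S]={$}  FOLLOW[A]={$}  FOLLOW[B]={$,a}
iter 2: done
  FOLLOW[S]={$}  FOLLOW[A]={$}  FOLLOW[B]={$,a}

FOLLOW(B) = ["$", "a"]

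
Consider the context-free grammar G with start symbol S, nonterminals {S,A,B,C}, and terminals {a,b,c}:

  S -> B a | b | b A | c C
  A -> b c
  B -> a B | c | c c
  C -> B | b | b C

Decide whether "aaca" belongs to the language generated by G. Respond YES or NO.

Convert to CNF:
  S -> B T2 | T0 A | T1 C | b
  A -> T0 T1
  B -> T1 T1 | T2 B | c
  C -> T0 C | T1 T1 | T2 B | b | c
  T0 -> b
  T1 -> c
  T2 -> a

CYK table (by increasing span):
  cell(0,0) a: {T2}  orig:{}
  cell(1,1) a: {T2}  orig:{}
  cell(2,2) c: {B,C,T1}  orig:{B,C}
  cell(3,3) a: {T2}  orig:{}
  cell(0,1) aa: ∅
  cell(1,2) ac: {B,C}
  cell(2,3) ca: {S}
  cell(0,2) aac: {B,C}
  cell(1,3) aca: {S}
  cell(0,3) aaca: {S}

S ∈ T[0,3] ⇒ YES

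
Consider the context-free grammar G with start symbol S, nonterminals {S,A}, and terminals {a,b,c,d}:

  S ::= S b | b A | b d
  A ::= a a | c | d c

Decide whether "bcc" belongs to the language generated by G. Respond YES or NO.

CNF form of G:
  S -> S T3 | T3 A | T3 T1
  A -> T0 T0 | T1 T2 | c
  T0 -> a
  T1 -> d
  T2 -> c
  T3 -> b

CYK fill:
  [0..0]={T3}  "b"  orig:{}
  [1..1]={A,T2}  "c"  orig:{A}
  [2..2]={A,T2}  "c"  orig:{A}
  [0..1]={S}  "bc"
  [1..2]=∅  "cc"
  [0..2]=∅  "bcc"

S ∉ T[0,2] ⇒ NO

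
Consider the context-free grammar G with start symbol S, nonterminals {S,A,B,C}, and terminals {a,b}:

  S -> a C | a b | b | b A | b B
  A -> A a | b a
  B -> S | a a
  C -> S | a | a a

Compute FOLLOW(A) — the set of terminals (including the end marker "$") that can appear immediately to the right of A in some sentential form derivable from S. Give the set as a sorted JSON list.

FIRST sets, iterate to fixpoint:
round 1:
  A via A→b a: +{b}
  B via B→a a: +{a}
  C via C→a: +{a}
  S via S→a C: +{a}
  S via S→b: +{b}
  S: {a,b}  A: {b}  B: {a}  C: {a}
round 2:
  B via B→S: +{b}
  C via C→S: +{b}
  S: {a,b}  A: {b}  B: {a,b}  C: {a,b}
round 3: done
  S: {a,b}  A: {b}  B: {a,b}  C: {a,b}

FOLLOW sets:
FOLLOW(S) := {$}
iter 1:
  A→A a: FOLLOW(A) ⊇ FIRST(a) = {a}; new: +{a}
  S→a C: FOLLOW(C) ⊇ FOLLOW(S) ⊇ {$}; new: +{$}
  S→b A: FOLLOW(A) ⊇ FOLLOW(S) ⊇ {$}; new: +{$}
  S→b B: FOLLOW(B) ⊇ FOLLOW(S) ⊇ {$}; new: +{$}
  FOLLOW[S]={$}  FOLLOW[A]={$,a}  FOLLOW[B]={$}  FOLLOW[C]={$}
iter 2: (no change)
  FOLLOW[S]={$}  FOLLOW[A]={$,a}  FOLLOW[B]={$}  FOLLOW[C]={$}

FOLLOW(A) = ["$", "a"]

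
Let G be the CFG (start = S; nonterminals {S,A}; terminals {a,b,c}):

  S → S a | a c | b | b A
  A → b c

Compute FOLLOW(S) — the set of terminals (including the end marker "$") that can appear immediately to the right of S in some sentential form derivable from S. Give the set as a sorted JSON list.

FIRST sets, iterate to fixpoint:
[1]
  A via A→b c: +{b}
  S via S→a c: +{a}
  S via S→b: +{b}
  FIRST[S]={a,b}  FIRST[A]={b}
[2] — fixpoint
  FIRST[S]={a,b}  FIRST[A]={b}

FOLLOW iteration:
initialize: $ ∈ FOLLOW(S)
[1]
  S→S a: FOLLOW(S) ⊇ FIRST(a) = {a}; new: +{a}
  S→b A: FOLLOW(A) ⊇ FOLLOW(S) ⊇ {$,a}; new: +{$,a}
  FOLLOW[S]={$,a}  FOLLOW[A]={$,a}
[2] (stable)
  FOLLOW[S]={$,a}  FOLLOW[A]={$,a}

FOLLOW(S) = ["$", "a"]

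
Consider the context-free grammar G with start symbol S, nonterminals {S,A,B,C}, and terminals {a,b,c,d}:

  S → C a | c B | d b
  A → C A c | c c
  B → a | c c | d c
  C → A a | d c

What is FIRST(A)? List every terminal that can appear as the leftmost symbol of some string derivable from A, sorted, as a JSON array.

FIRST iteration:
[1]
  A via A→c c: +{c}
  B via B→a: +{a}
  B via B→c c: +{c}
  B via B→d c: +{d}
  C via C→A a: +{c}
  C via C→d c: +{d}
  S via S→C a: +{c,d}
  S: {c,d}  A: {c}  B: {a,c,d}  C: {c,d}
[2]
  A via A→C A c: +{d}
  S: {c,d}  A: {c,d}  B: {a,c,d}  C: {c,d}
[3] (no change)
  S: {c,d}  A: {c,d}  B: {a,c,d}  C: {c,d}

FIRST(A) = ["c", "d"]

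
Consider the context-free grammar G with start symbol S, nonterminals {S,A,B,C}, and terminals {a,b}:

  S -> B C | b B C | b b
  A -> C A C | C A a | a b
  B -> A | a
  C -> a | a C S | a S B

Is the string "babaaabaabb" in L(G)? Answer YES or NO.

CNF form of G:
  S -> B C | T1 T1 | T1 X8
  A -> C X2 | C X3 | T0 T1
  B -> C X4 | C X5 | T0 T1 | a
  C -> T0 X6 | T0 X7 | a
  T0 -> a
  T1 -> b
  X2 -> A C
  X3 -> A T0
  X4 -> A C
  X5 -> A T0
  X6 -> C S
  X7 -> S B
  X8 -> B C

Fill CYK table bottom-up:
  [0..0]={T1}  "b"  orig:{}
  [1..1]={B,C,T0}  "a"  orig:{B,C}
  [2..2]={T1}  "b"  orig:{}
  [3..3]={B,C,T0}  "a"  orig:{B,C}
  [4..4]={B,C,T0}  "a"  orig:{B,C}
  [5..5]={B,C,T0}  "a"  orig:{B,C}
  [6..6]={T1}  "b"  orig:{}
  [7..7]={B,C,T0}  "a"  orig:{B,C}
  [8..8]={B,C,T0}  "a"  orig:{B,C}
  [9..9]={T1}  "b"  orig:{}
  [10..10]={T1}  "b"  orig:{}
  [0..1]=∅  "ba"
  [1..2]={A,B}  "ab"
  [2..3]=∅  "ba"
  [3..4]={S,X8}  "aa"  orig:{S}
  [4..5]={S,X8}  "aa"  orig:{S}
  [5..6]={A,B}  "ab"
  [6..7]=∅  "ba"
  [7..8]={S,X8}  "aa"  orig:{S}
  [8..9]={A,B}  "ab"
  [9..10]={S}  "bb"
  [0..2]=∅  "bab"
  [1..3]={S,X2,X3,X4,X5,X8}  "aba"  orig:{S}
  [2..4]={S}  "baa"
  [3..5]={X6,X7}  "aaa"  orig:{}
  [4..6]=∅  "aab"
  [5..7]={S,X2,X3,X4,X5,X8}  "aba"  orig:{S}
  [6..8]={S}  "baa"
  [7..9]=∅  "aab"
  [8..10]={X6}  "abb"  orig:{}
  [0..3]={S}  "baba"
  [1..4]={X6,X7}  "abaa"  orig:{}
  [2..5]={X7}  "baaa"  orig:{}
  [3..6]={X7}  "aaab"  orig:{}
  [4..7]={A,B,X6}  "aaba"  orig:{A,B}
  [5..8]={X6,X7}  "abaa"  orig:{}
  [6..9]=∅  "baab"
  [7..10]={C}  "aabb"
  [0..4]={X7}  "babaa"  orig:{}
  [1..5]={C}  "abaaa"
  [2..6]={X7}  "baaab"  orig:{}
  [3..7]={C}  "aaaba"
  [4..8]={C,S,X2,X3,X4,X5,X8}  "aabaa"  orig:{C,S}
  [5..9]={X7}  "abaab"  orig:{}
  [6..10]=∅  "baabb"
  [0..5]=∅  "babaaa"
  [1..6]={C}  "abaaab"
  [2..7]=∅  "baaaba"
  [3..8]={A,B,S,X6,X8}  "aaabaa"  orig:{A,B,S}
  [4..9]={C}  "aabaab"
  [5..10]={S,X2,X4,X8}  "abaabb"  orig:{S}
  [0..6]=∅  "babaaab"
  [1..7]={S,X2,X4,X7,X8}  "abaaaba"  orig:{S}
  [2..8]={S}  "baaabaa"
  [3..9]={S,X8}  "aaabaab"  orig:{S}
  [4..10]={A,B,X6}  "aabaabb"  orig:{A,B}
  [0..7]={S,X7}  "babaaaba"  orig:{S}
  [1..8]={X6,X7}  "abaaabaa"  orig:{}
  [2..9]={S}  "baaabaab"
  [3..10]={C}  "aaabaabb"
  [0..8]={X7}  "babaaabaa"  orig:{}
  [1..9]={X6,X7}  "abaaabaab"  orig:{}
  [2..10]=∅  "baaabaabb"
  [0..9]={X7}  "babaaabaab"  orig:{}
  [1..10]={S,X2,X4,X7,X8}  "abaaabaabb"  orig:{S}
  [0..10]={S,X7}  "babaaabaabb"  orig:{S}

S ∈ T[0,10] ⇒ YES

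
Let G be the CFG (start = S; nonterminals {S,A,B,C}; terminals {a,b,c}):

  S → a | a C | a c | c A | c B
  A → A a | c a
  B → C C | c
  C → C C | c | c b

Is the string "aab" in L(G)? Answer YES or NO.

CNF form of G:
  S -> T0 C | T0 T1 | T1 A | T1 B | a
  A -> A T0 | T1 T0
  B -> C C | c
  C -> C C | T1 T2 | c
  T0 -> a
  T1 -> c
  T2 -> b

CYK table (by increasing span):
  cell(0,0) a: {S,T0}  orig:{S}
  cell(1,1) a: {S,T0}  orig:{S}
  cell(2,2) b: {T2}  orig:{}
  cell(0,1) aa: ∅
  cell(1,2) ab: ∅
  cell(0,2) aab: ∅

S ∉ T[0,2] ⇒ NO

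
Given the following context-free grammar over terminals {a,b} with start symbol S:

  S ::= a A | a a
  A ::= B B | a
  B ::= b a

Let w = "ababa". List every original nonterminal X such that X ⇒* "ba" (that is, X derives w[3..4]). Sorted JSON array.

Convert to CNF:
  S -> T1 A | T1 T1
  A -> B B | a
  B -> T0 T1
  T0 -> b
  T1 -> a

CYK table (by increasing span) (cells [i..j] with 3 ≤ i ≤ j ≤ 4 only):
  cell(3,3) b: {T0}  orig:{}
  cell(4,4) a: {A,T1}  orig:{A}
  cell(3,4) ba: {B}

Original NTs in T[3,4] deriving "ba": ["B"]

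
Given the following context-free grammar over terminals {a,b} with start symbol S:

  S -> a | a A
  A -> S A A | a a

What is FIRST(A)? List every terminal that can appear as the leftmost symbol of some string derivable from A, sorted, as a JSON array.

FIRST iteration:
round 1:
  A via A→a a: +{a}
  S via S→a: +{a}
  S: {a}  A: {a}
round 2: — fixpoint
  S: {a}  A: {a}

FIRST(A) = ["a"]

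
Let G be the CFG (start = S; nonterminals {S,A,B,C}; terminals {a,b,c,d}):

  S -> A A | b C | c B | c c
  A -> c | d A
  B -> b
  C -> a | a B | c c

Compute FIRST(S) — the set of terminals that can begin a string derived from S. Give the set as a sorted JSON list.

FIRST sets, iterate to fixpoint:
pass 1:
  A via A→c: +{c}
  A via A→d A: +{d}
  B via B→b: +{b}
  C via C→a: +{a}
  C via C→c c: +{c}
  S via S→A A: +{c,d}
  S via S→b C: +{b}
  FIRST(S)={b,c,d}  FIRST(A)={c,d}  FIRST(B)={b}  FIRST(C)={a,c}
pass 2: — fixpoint
  FIRST(S)={b,c,d}  FIRST(A)={c,d}  FIRST(B)={b}  FIRST(C)={a,c}

FIRST(S) = ["b", "c", "d"]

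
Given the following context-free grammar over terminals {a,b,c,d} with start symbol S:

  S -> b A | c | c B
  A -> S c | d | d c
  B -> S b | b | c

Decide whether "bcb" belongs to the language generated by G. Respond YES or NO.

CNF form of G:
  S -> T0 B | T2 A | c
  A -> S T0 | T1 T0 | d
  B -> S T2 | b | c
  T0 -> c
  T1 -> d
  T2 -> b

CYK fill:
  [0..0]={B,T2}  "b"  orig:{B}
  [1..1]={B,S,T0}  "c"  orig:{B,S}
  [2..2]={B,T2}  "b"  orig:{B}
  [0..1]=∅  "bc"
  [1..2]={B,S}  "cb"
  [0..2]=∅  "bcb"

S ∉ T[0,2] ⇒ NO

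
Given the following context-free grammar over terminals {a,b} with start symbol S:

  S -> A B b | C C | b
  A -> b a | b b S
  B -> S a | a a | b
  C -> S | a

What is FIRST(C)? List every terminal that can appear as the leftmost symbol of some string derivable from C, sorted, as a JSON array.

FIRST sets, iterate to fixpoint:
[1]
  A via A→b a: +{b}
  B via B→a a: +{a}
  B via B→b: +{b}
  C via C→a: +{a}
  S via S→A B b: +{b}
  S via S→C C: +{a}
  S: {a,b}  A: {b}  B: {a,b}  C: {a}
[2]
  C via C→S: +{b}
  S: {a,b}  A: {b}  B: {a,b}  C: {a,b}
[3] — fixpoint
  S: {a,b}  A: {b}  B: {a,b}  C: {a,b}

FIRST(C) = ["a", "b"]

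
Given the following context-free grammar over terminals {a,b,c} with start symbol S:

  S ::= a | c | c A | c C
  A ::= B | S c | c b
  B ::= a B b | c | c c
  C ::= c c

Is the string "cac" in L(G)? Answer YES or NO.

Convert to CNF:
  S -> T0 A | T0 C | a | c
  A -> S T0 | T0 T0 | T0 T2 | T1 X3 | c
  B -> T0 T0 | T1 X4 | c
  C -> T0 T0
  T0 -> c
  T1 -> a
  T2 -> b
  X3 -> B T2
  X4 -> B T2

CYK table (by increasing span):
  [0..0]={A,B,S,T0}  "c"  orig:{A,B,S}
  [1..1]={S,T1}  "a"  orig:{S}
  [2..2]={A,B,S,T0}  "c"  orig:{A,B,S}
  [0..1]=∅  "ca"
  [1..2]={A}  "ac"
  [0..2]={S}  "cac"

S ∈ T[0,2] ⇒ YES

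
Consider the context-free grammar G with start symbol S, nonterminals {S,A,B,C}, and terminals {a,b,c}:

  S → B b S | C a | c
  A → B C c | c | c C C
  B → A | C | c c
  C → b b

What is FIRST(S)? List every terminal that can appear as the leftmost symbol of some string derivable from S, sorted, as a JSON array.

FIRST iteration:
pass 1:
  A via A→c: +{c}
  B via B→A: +{c}
  C via C→b b: +{b}
  S via S→B b S: +{c}
  S via S→C a: +{b}
  S: {b,c}  A: {c}  B: {c}  C: {b}
pass 2:
  B via B→C: +{b}
  S: {b,c}  A: {c}  B: {b,c}  C: {b}
pass 3:
  A via A→B C c: +{b}
  S: {b,c}  A: {b,c}  B: {b,c}  C: {b}
pass 4: (no change)
  S: {b,c}  A: {b,c}  B: {b,c}  C: {b}

FIRST(S) = ["b", "c"]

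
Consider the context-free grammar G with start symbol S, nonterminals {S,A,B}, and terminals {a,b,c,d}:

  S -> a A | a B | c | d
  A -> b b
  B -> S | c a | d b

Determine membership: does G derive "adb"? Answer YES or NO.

Convert to CNF:
  S -> T1 A | T1 B | c | d
  A -> T0 T0
  B -> T1 A | T1 B | T2 T1 | T3 T0 | c | d
  T0 -> b
  T1 -> a
  T2 -> c
  T3 -> d

CYK fill:
  T[0,0] 'a' = {T1}  orig:{}
  T[1,1] 'd' = {B,S,T3}  orig:{B,S}
  T[2,2] 'b' = {T0}  orig:{}
  T[0,1] 'ad' = {B,S}
  T[1,2] 'db' = {B}
  T[0,2] 'adb' = {B,S}

S ∈ T[0,2] ⇒ YES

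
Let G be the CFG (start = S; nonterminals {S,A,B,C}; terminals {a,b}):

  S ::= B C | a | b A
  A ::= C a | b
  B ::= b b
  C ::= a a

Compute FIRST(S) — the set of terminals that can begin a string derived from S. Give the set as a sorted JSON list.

Compute FIRST by fixpoint:
round 1:
  A via A→b: +{b}
  B via B→b b: +{b}
  C via C→a a: +{a}
  S via S→B C: +{b}
  S via S→a: +{a}
  FIRST(S)={a,b}  FIRST(A)={b}  FIRST(B)={b}  FIRST(C)={a}
round 2:
  A via A→C a: +{a}
  FIRST(S)={a,b}  FIRST(A)={a,b}  FIRST(B)={b}  FIRST(C)={a}
round 3: (no change)
  FIRST(S)={a,b}  FIRST(A)={a,b}  FIRST(B)={b}  FIRST(C)={a}

FIRST(S) = ["a", "b"]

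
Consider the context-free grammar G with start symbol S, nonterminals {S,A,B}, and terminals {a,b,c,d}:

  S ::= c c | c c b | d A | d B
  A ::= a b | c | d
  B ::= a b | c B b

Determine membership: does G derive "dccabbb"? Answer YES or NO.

CNF form of G:
  S -> T2 T2 | T2 X5 | T3 A | T3 B
  A -> T0 T1 | c | d
  B -> T0 T1 | T2 X4
  T0 -> a
  T1 -> b
  T2 -> c
  T3 -> d
  X4 -> B T1
  X5 -> T2 T1

Fill CYK table bottom-up:
  cell(0,0) d: {A,T3}  orig:{A}
  cell(1,1) c: {A,T2}  orig:{A}
  cell(2,2) c: {A,T2}  orig:{A}
  cell(3,3) a: {T0}  orig:{}
  cell(4,4) b: {T1}  orig:{}
  cell(5,5) b: {T1}  orig:{}
  cell(6,6) b: {T1}  orig:{}
  cell(0,1) dc: {S}
  cell(1,2) cc: {S}
  cell(2,3) ca: ∅
  cell(3,4) ab: {A,B}
  cell(4,5) bb: ∅
  cell(5,6) bb: ∅
  cell(0,2) dcc: ∅
  cell(1,3) cca: ∅
  cell(2,4) cab: ∅
  cell(3,5) abb: {X4}  orig:{}
  cell(4,6) bbb: ∅
  cell(0,3) dcca: ∅
  cell(1,4) ccab: ∅
  cell(2,5) cabb: {B}
  cell(3,6) abbb: ∅
  cell(0,4) dccab: ∅
  cell(1,5) ccabb: ∅
  cell(2,6) cabbb: {X4}  orig:{}
  cell(0,5) dccabb: ∅
  cell(1,6) ccabbb: {B}
  cell(0,6) dccabbb: {S}

S ∈ T[0,6] ⇒ YES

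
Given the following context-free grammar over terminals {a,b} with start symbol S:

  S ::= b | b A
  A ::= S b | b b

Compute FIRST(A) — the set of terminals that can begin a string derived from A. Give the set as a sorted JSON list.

FIRST iteration:
iter 1:
  A via A→b b: +{b}
  S via S→b: +{b}
  FIRST[S]={b}  FIRST[A]={b}
iter 2: done
  FIRST[S]={b}  FIRST[A]={b}

FIRST(A) = ["b"]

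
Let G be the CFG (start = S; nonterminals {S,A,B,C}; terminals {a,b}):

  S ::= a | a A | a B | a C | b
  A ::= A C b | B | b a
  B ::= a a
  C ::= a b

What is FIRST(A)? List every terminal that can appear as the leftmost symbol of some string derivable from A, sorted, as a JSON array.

FIRST iteration:
[1]
  A via A→b a: +{b}
  B via B→a a: +{a}
  C via C→a b: +{a}
  S via S→a: +{a}
  S via S→b: +{b}
  FIRST(S)={a,b}  FIRST(A)={b}  FIRST(B)={a}  FIRST(C)={a}
[2]
  A via A→B: +{a}
  FIRST(S)={a,b}  FIRST(A)={a,b}  FIRST(B)={a}  FIRST(C)={a}
[3] (no change)
  FIRST(S)={a,b}  FIRST(A)={a,b}  FIRST(B)={a}  FIRST(C)={a}

FIRST(A) = ["a", "b"]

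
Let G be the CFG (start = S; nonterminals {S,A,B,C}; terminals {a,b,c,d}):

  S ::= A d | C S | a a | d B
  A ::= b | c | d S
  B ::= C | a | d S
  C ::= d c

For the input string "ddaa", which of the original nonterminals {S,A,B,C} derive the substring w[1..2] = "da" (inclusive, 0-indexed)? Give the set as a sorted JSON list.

CNF form of G:
  S -> A T0 | C S | T0 B | T2 T2
  A -> T0 S | b | c
  B -> T0 S | T0 T1 | a
  C -> T0 T1
  T0 -> d
  T1 -> c
  T2 -> a

CYK fill (cells [i..j] with 1 ≤ i ≤ j ≤ 2 only):
  cell(1,1) d: {T0}  orig:{}
  cell(2,2) a: {B,T2}  orig:{B}
  cell(1,2) da: {S}

Original NTs in T[1,2] deriving "da": ["S"]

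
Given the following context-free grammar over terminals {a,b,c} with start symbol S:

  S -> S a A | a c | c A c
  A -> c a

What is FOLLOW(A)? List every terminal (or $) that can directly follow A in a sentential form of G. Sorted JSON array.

FIRST sets, iterate to fixpoint:
pass 1:
  A via A→c a: +{c}
  S via S→a c: +{a}
  S via S→c A c: +{c}
  S: {a,c}  A: {c}
pass 2: (no change)
  S: {a,c}  A: {c}

Compute FOLLOW by fixpoint:
initialize: $ ∈ FOLLOW(S)
round 1:
  S→S a A: FOLLOW(S) ⊇ FIRST(a) = {a}; new: +{a}
  S→S a A: FOLLOW(A) ⊇ FOLLOW(S) ⊇ {$,a}; new: +{$,a}
  S→c A c: FOLLOW(A) ⊇ FIRST(c) = {c}; new: +{c}
  S: {$,a}  A: {$,a,c}
round 2: (no change)
  S: {$,a}  A: {$,a,c}

FOLLOW(A) = ["$", "a", "c"]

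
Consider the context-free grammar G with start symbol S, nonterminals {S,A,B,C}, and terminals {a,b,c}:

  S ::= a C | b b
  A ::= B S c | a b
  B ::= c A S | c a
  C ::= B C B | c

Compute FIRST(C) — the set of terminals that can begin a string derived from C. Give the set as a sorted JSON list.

Compute FIRST by fixpoint:
round 1:
  A via A→a b: +{a}
  B via B→c A S: +{c}
  C via C→B C B: +{c}
  S via S→a C: +{a}
  S via S→b b: +{b}
  FIRST[S]={a,b}  FIRST[A]={a}  FIRST[B]={c}  FIRST[C]={c}
round 2:
  A via A→B S c: +{c}
  FIRST[S]={a,b}  FIRST[A]={a,c}  FIRST[B]={c}  FIRST[C]={c}
round 3: (no change)
  FIRST[S]={a,b}  FIRST[A]={a,c}  FIRST[B]={c}  FIRST[C]={c}

FIRST(C) = ["c"]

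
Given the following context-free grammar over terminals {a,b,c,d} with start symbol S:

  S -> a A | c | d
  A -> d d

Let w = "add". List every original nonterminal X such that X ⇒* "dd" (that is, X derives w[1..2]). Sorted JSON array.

CNF form of G:
  S -> T1 A | c | d
  A -> T0 T0
  T0 -> d
  T1 -> a

Fill CYK table bottom-up (cells [i..j] with 1 ≤ i ≤ j ≤ 2 only):
  [1..1]={S,T0}  "d"  orig:{S}
  [2..2]={S,T0}  "d"  orig:{S}
  [1..2]={A}  "dd"

Original NTs in T[1,2] deriving "dd": ["A"]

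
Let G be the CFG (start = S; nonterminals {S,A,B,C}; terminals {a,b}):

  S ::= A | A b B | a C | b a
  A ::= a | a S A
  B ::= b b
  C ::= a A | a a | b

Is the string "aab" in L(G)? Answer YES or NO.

Convert to CNF:
  S -> A X3 | T0 C | T0 X4 | T1 T0 | a
  A -> T0 X2 | a
  B -> T1 T1
  C -> T0 A | T0 T0 | b
  T0 -> a
  T1 -> b
  X2 -> S A
  X3 -> T1 B
  X4 -> S A

CYK fill:
  T[0,0] 'a' = {A,S,T0}  orig:{A,S}
  T[1,1] 'a' = {A,S,T0}  orig:{A,S}
  T[2,2] 'b' = {C,T1}  orig:{C}
  T[0,1] 'aa' = {C,X2,X4}  orig:{C}
  T[1,2] 'ab' = {S}
  T[0,2] 'aab' = ∅

S ∉ T[0,2] ⇒ NO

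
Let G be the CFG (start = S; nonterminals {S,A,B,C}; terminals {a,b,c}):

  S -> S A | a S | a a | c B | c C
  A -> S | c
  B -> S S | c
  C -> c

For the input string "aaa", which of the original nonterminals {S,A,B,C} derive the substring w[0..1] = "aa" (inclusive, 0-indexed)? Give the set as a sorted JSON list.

CNF form of G:
  S -> S A | T0 S | T0 T0 | T1 B | T1 C
  A -> S A | T0 S | T0 T0 | T1 B | T1 C | c
  B -> S S | c
  C -> c
  T0 -> a
  T1 -> c

CYK table (by increasing span), restricted to cells inside w[0..1]:
  [0..0]={T0}  "a"  orig:{}
  [1..1]={T0}  "a"  orig:{}
  [0..1]={A,S}  "aa"

Original NTs in T[0,1] deriving "aa": ["A", "S"]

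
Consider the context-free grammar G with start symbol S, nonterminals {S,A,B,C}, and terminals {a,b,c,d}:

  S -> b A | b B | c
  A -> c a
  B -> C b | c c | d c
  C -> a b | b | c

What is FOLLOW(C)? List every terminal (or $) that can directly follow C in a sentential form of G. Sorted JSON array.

FIRST sets, iterate to fixpoint:
[1]
  A via A→c a: +{c}
  B via B→c c: +{c}
  B via B→d c: +{d}
  C via C→a b: +{a}
  C via C→b: +{b}
  C via C→c: +{c}
  S via S→b A: +{b}
  S via S→c: +{c}
  FIRST(S)={b,c}  FIRST(A)={c}  FIRST(B)={c,d}  FIRST(C)={a,b,c}
[2]
  B via B→C b: +{a,b}
  FIRST(S)={b,c}  FIRST(A)={c}  FIRST(B)={a,b,c,d}  FIRST(C)={a,b,c}
[3] done
  FIRST(S)={b,c}  FIRST(A)={c}  FIRST(B)={a,b,c,d}  FIRST(C)={a,b,c}

FOLLOW iteration:
FOLLOW(S) := {$}
iter 1:
  B→C b: FOLLOW(C) ⊇ FIRST(b) = {b}; new: +{b}
  S→b A: FOLLOW(A) ⊇ FOLLOW(S) ⊇ {$}; new: +{$}
  S→b B: FOLLOW(B) ⊇ FOLLOW(S) ⊇ {$}; new: +{$}
  FOLLOW[S]={$}  FOLLOW[A]={$}  FOLLOW[B]={$}  FOLLOW[C]={b}
iter 2: (no change)
  FOLLOW[S]={$}  FOLLOW[A]={$}  FOLLOW[B]={$}  FOLLOW[C]={b}

FOLLOW(C) = ["b"]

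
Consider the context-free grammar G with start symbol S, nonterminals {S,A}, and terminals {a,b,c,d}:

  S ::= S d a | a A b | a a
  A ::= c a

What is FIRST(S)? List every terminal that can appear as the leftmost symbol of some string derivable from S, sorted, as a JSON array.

FIRST sets, iterate to fixpoint:
iter 1:
  A via A→c a: +{c}
  S via S→a A b: +{a}
  FIRST[S]={a}  FIRST[A]={c}
iter 2: (no change)
  FIRST[S]={a}  FIRST[A]={c}

FIRST(S) = ["a"]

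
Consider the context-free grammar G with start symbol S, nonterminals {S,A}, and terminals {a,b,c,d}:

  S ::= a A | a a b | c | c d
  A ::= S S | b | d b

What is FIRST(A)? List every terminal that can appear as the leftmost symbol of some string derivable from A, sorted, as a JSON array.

Compute FIRST by fixpoint:
iter 1:
  A via A→b: +{b}
  A via A→d b: +{d}
  S via S→a A: +{a}
  S via S→c: +{c}
  S: {a,c}  A: {b,d}
iter 2:
  A via A→S S: +{a,c}
  S: {a,c}  A: {a,b,c,d}
iter 3: — fixpoint
  S: {a,c}  A: {a,b,c,d}

FIRST(A) = ["a", "b", "c", "d"]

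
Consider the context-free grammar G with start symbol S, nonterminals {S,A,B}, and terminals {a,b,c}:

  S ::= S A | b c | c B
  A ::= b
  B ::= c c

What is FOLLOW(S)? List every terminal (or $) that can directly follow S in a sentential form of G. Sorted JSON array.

FIRST iteration:
round 1:
  A via A→b: +{b}
  B via B→c c: +{c}
  S via S→b c: +{b}
  S via S→c B: +{c}
  FIRST(S)={b,c}  FIRST(A)={b}  FIRST(B)={c}
round 2: — fixpoint
  FIRST(S)={b,c}  FIRST(A)={b}  FIRST(B)={c}

Compute FOLLOW by fixpoint:
FOLLOW(S) := {$}
iter 1:
  S→S A: FOLLOW(S) ⊇ FIRST(A) = {b}; new: +{b}
  S→S A: FOLLOW(A) ⊇ FOLLOW(S) ⊇ {$,b}; new: +{$,b}
  S→c B: FOLLOW(B) ⊇ FOLLOW(S) ⊇ {$,b}; new: +{$,b}
  S: {$,b}  A: {$,b}  B: {$,b}
iter 2: — fixpoint
  S: {$,b}  A: {$,b}  B: {$,b}

FOLLOW(S) = ["$", "b"]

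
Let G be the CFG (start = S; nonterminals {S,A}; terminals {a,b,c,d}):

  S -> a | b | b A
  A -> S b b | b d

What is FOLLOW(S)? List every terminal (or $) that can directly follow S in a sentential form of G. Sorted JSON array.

Compute FIRST by fixpoint:
round 1:
  A via A→b d: +{b}
  S via S→a: +{a}
  S via S→b: +{b}
  S: {a,b}  A: {b}
round 2:
  A via A→S b b: +{a}
  S: {a,b}  A: {a,b}
round 3: done
  S: {a,b}  A: {a,b}

FOLLOW iteration:
seed FOLLOW(S) with $
[1]
  A→S b b: FOLLOW(S) ⊇ FIRST(b) = {b}; new: +{b}
  S→b A: FOLLOW(A) ⊇ FOLLOW(S) ⊇ {$,b}; new: +{$,b}
  S: {$,b}  A: {$,b}
[2] — fixpoint
  S: {$,b}  A: {$,b}

FOLLOW(S) = ["$", "b"]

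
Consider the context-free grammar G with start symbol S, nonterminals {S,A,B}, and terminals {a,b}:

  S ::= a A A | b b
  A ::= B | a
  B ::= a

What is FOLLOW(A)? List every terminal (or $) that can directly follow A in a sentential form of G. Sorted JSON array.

Compute FIRST by fixpoint:
pass 1:
  A via A→a: +{a}
  B via B→a: +{a}
  S via S→a A A: +{a}
  S via S→b b: +{b}
  FIRST(S)={a,b}  FIRST(A)={a}  FIRST(B)={a}
pass 2: (no change)
  FIRST(S)={a,b}  FIRST(A)={a}  FIRST(B)={a}

FOLLOW sets:
seed FOLLOW(S) with $
iter 1:
  S→a A A: FOLLOW(A) ⊇ FIRST(A) = {a}; new: +{a}
  S→a A A: FOLLOW(A) ⊇ FOLLOW(S) ⊇ {$}; new: +{$}
  FOLLOW(S)={$}  FOLLOW(A)={$,a}  FOLLOW(B)={}
iter 2:
  A→B: FOLLOW(B) ⊇ FOLLOW(A) ⊇ {$,a}; new: +{$,a}
  FOLLOW(S)={$}  FOLLOW(A)={$,a}  FOLLOW(B)={$,a}
iter 3: (no change)
  FOLLOW(S)={$}  FOLLOW(A)={$,a}  FOLLOW(B)={$,a}

FOLLOW(A) = ["$", "a"]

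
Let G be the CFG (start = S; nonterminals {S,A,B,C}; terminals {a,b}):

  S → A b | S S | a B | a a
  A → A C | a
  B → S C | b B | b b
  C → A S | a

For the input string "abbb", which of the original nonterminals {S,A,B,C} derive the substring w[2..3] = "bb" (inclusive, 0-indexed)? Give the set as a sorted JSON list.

Convert to CNF:
  S -> A T0 | S S | T1 B | T1 T1
  A -> A C | a
  B -> S C | T0 B | T0 T0
  C -> A S | a
  T0 -> b
  T1 -> a

CYK table (by increasing span) (cells [i..j] with 2 ≤ i ≤ j ≤ 3 only):
  [2..2]={T0}  "b"  orig:{}
  [3..3]={T0}  "b"  orig:{}
  [2..3]={B}  "bb"

Original NTs in T[2,3] deriving "bb": ["B"]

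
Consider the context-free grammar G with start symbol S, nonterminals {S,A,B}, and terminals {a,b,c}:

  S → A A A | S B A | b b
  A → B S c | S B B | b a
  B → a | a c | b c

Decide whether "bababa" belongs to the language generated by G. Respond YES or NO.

Convert to CNF:
  S -> A X5 | S X6 | T1 T1
  A -> B X3 | S X4 | T1 T2
  B -> T1 T0 | T2 T0 | a
  T0 -> c
  T1 -> b
  T2 -> a
  X3 -> S T0
  X4 -> B B
  X5 -> A A
  X6 -> B A

CYK table (by increasing span):
  [0..0]={T1}  "b"  orig:{}
  [1..1]={B,T2}  "a"  orig:{B}
  [2..2]={T1}  "b"  orig:{}
  [3..3]={B,T2}  "a"  orig:{B}
  [4..4]={T1}  "b"  orig:{}
  [5..5]={B,T2}  "a"  orig:{B}
  [0..1]={A}  "ba"
  [1..2]=∅  "ab"
  [2..3]={A}  "ba"
  [3..4]=∅  "ab"
  [4..5]={A}  "ba"
  [0..2]=∅  "bab"
  [1..3]={X6}  "aba"  orig:{}
  [2..4]=∅  "bab"
  [3..5]={X6}  "aba"  orig:{}
  [0..3]={X5}  "baba"  orig:{}
  [1..4]=∅  "abab"
  [2..5]={X5}  "baba"  orig:{}
  [0..4]=∅  "babab"
  [1..5]=∅  "ababa"
  [0..5]={S}  "bababa"

S ∈ T[0,5] ⇒ YES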